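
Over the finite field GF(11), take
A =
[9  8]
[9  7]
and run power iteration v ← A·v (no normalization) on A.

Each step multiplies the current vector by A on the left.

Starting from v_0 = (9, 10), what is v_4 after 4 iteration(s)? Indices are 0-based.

v_4 = (2, 6)

v_0 = (9, 10).
v_1 = A·v_0 = (7, 8).
v_2 = A·v_1 = (6, 9).
v_3 = A·v_2 = (5, 7).
v_4 = A·v_3 = (2, 6).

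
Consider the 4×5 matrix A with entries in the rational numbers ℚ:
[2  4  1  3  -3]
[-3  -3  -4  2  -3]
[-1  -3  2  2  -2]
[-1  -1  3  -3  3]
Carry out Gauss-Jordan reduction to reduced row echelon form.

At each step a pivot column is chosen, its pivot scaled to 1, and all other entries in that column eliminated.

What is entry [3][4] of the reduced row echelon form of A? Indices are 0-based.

step 1: normalize row 0 (÷2) = (1, 2, 1/2, 3/2, -3/2)
  row 1: subtract -3×row0 = (0, 3, -5/2, 13/2, -15/2)
  row 2: subtract -1×row0 = (0, -1, 5/2, 7/2, -7/2)
  row 3: subtract -1×row0 = (0, 1, 7/2, -3/2, 3/2)
step 2: normalize row 1 (÷3) = (0, 1, -5/6, 13/6, -5/2)
  row 0: subtract 2×row1 = (1, 0, 13/6, -17/6, 7/2)
  row 2: subtract -1×row1 = (0, 0, 5/3, 17/3, -6)
  row 3: subtract 1×row1 = (0, 0, 13/3, -11/3, 4)
step 3: normalize row 2 (÷5/3) = (0, 0, 1, 17/5, -18/5)
  row 0: subtract 13/6×row2 = (1, 0, 0, -51/5, 113/10)
  row 1: subtract -5/6×row2 = (0, 1, 0, 5, -11/2)
  row 3: subtract 13/3×row2 = (0, 0, 0, -92/5, 98/5)
step 4: normalize row 3 (÷-92/5) = (0, 0, 0, 1, -49/46)
  row 0: subtract -51/5×row3 = (1, 0, 0, 0, 10/23)
  row 1: subtract 5×row3 = (0, 1, 0, 0, -4/23)
  row 2: subtract 17/5×row3 = (0, 0, 1, 0, 1/46)

M[3][4] = -49/46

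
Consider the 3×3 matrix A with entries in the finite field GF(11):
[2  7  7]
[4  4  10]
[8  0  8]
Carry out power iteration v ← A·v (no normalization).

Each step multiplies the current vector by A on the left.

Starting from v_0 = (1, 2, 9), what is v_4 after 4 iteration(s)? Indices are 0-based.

v_4 = (0, 1, 5)

v_0 = (1, 2, 9).
v_1 = A·v_0 = (2, 3, 3).
v_2 = A·v_1 = (2, 6, 7).
v_3 = A·v_2 = (7, 3, 6).
v_4 = A·v_3 = (0, 1, 5).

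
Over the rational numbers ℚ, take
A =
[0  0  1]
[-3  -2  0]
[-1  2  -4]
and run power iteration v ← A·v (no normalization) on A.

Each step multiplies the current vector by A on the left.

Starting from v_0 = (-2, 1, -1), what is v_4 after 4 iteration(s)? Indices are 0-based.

v_0 = (-2, 1, -1).
v_1 = A·v_0 = (-1, 4, 8).
v_2 = A·v_1 = (8, -5, -23).
v_3 = A·v_2 = (-23, -14, 74).
v_4 = A·v_3 = (74, 97, -301).

v_4 = (74, 97, -301)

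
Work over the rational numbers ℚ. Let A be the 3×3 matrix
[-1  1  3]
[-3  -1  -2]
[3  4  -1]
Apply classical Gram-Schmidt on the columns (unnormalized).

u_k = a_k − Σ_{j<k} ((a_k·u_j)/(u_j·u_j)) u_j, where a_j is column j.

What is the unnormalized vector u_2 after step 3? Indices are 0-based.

Step 1: u_0 = a_0 = (-1, -3, 3).
Step 2: u_1 = a_1 − (14/19)·u_0 = (33/19, 23/19, 34/19).
Step 3: u_2 = a_2 − (0)·u_0 − (19/146)·u_1 = (405/146, -315/146, -90/73).

u_2 = (405/146, -315/146, -90/73)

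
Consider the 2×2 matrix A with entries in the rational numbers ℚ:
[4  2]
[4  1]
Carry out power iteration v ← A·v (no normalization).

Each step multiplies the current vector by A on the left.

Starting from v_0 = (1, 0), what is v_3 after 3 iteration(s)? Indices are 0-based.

v_3 = (136, 116)

v_0 = (1, 0).
v_1 = A·v_0 = (4, 4).
v_2 = A·v_1 = (24, 20).
v_3 = A·v_2 = (136, 116).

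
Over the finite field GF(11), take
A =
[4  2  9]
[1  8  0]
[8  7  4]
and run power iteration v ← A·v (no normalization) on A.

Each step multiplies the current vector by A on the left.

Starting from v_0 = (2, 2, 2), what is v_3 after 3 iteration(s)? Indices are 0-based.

v_3 = (6, 9, 3)

v_0 = (2, 2, 2).
v_1 = A·v_0 = (8, 7, 5).
v_2 = A·v_1 = (3, 9, 1).
v_3 = A·v_2 = (6, 9, 3).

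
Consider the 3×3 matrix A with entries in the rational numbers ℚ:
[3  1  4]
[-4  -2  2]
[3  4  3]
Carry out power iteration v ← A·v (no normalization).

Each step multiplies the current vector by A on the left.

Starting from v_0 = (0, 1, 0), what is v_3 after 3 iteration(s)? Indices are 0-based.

v_3 = (87, -70, 104)

v_0 = (0, 1, 0).
v_1 = A·v_0 = (1, -2, 4).
v_2 = A·v_1 = (17, 8, 7).
v_3 = A·v_2 = (87, -70, 104).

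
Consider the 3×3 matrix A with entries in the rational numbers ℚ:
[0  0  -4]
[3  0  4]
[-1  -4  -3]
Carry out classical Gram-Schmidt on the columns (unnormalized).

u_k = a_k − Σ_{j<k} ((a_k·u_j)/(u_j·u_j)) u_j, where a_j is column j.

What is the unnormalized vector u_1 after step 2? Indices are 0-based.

u_1 = (0, -6/5, -18/5)

Step 1: u_0 = a_0 = (0, 3, -1).
Step 2: u_1 = a_1 − (2/5)·u_0 = (0, -6/5, -18/5).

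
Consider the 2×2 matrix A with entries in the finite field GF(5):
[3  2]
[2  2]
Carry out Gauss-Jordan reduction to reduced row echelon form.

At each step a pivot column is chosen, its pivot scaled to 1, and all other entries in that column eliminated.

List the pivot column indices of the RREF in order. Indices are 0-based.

step 1: normalize row 0 (÷3) = (1, 4)
  row 1: subtract 2×row0 = (0, 4)
step 2: normalize row 1 (÷4) = (0, 1)
  row 0: subtract 4×row1 = (1, 0)

pivot columns: 0, 1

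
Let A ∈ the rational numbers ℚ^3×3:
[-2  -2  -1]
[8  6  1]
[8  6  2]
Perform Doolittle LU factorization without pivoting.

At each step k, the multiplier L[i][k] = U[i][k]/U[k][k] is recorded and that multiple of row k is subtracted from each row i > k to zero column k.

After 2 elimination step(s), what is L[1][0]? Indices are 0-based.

Step 1: pivot at (0,0) is -2.
  row1 ← row1 − (-4)·row0  ⇒  L[1][0]=-4, U row1=(0, -2, -3)
  row2 ← row2 − (-4)·row0  ⇒  L[2][0]=-4, U row2=(0, -2, -2)
Step 2: pivot at (1,1) is -2.
  row2 ← row2 − (1)·row1  ⇒  L[2][1]=1, U row2=(0, 0, 1)

L[1][0] = -4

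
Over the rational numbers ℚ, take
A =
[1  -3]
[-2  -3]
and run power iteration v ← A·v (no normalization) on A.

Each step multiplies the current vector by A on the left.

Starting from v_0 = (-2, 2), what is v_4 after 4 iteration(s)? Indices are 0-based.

v_4 = (118, 322)

v_0 = (-2, 2).
v_1 = A·v_0 = (-8, -2).
v_2 = A·v_1 = (-2, 22).
v_3 = A·v_2 = (-68, -62).
v_4 = A·v_3 = (118, 322).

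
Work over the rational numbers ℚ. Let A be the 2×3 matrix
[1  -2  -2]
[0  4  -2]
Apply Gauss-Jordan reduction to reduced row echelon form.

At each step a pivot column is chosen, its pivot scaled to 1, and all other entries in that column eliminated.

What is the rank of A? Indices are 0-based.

step 1: normalize row 0 (÷1) = (1, -2, -2)
step 2: normalize row 1 (÷4) = (0, 1, -1/2)
  row 0: subtract -2×row1 = (1, 0, -3)

rank = 2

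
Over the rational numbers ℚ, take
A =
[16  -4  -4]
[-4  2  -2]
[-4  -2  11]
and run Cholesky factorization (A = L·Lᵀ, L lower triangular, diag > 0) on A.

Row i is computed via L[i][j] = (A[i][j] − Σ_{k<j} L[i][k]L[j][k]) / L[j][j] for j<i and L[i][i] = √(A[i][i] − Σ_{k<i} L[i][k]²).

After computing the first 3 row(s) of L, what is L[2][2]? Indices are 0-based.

L[2][2] = 1

Step 1: L[0][0] = √(16) = 4.
  L[1][0] = (-4) / L[0][0] = -1.
Step 2: L[1][1] = √(1) = 1.
  L[2][0] = (-4) / L[0][0] = -1.
  L[2][1] = (-3) / L[1][1] = -3.
Step 3: L[2][2] = √(1) = 1.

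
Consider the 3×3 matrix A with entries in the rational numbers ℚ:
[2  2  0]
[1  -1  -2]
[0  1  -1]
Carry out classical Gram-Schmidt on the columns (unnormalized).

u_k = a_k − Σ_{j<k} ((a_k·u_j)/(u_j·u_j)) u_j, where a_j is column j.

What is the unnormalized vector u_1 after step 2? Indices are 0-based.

u_1 = (4/5, -8/5, 1)

Step 1: u_0 = a_0 = (2, 1, 0).
Step 2: u_1 = a_1 − (3/5)·u_0 = (4/5, -8/5, 1).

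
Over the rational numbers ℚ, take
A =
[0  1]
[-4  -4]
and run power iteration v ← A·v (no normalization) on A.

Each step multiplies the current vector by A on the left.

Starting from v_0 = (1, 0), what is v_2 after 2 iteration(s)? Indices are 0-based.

v_0 = (1, 0).
v_1 = A·v_0 = (0, -4).
v_2 = A·v_1 = (-4, 16).

v_2 = (-4, 16)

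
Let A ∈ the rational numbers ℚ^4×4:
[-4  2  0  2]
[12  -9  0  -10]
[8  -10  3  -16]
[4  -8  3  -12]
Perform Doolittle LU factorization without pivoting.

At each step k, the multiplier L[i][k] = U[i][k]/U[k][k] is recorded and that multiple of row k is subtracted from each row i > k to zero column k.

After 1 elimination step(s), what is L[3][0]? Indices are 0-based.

k=0: U[0][0]=-4
  eliminate (1,0): mult=-3, new row 1: (0, -3, 0, -4); set L[1][0]=-3
  eliminate (2,0): mult=-2, new row 2: (0, -6, 3, -12); set L[2][0]=-2
  eliminate (3,0): mult=-1, new row 3: (0, -6, 3, -10); set L[3][0]=-1

L[3][0] = -1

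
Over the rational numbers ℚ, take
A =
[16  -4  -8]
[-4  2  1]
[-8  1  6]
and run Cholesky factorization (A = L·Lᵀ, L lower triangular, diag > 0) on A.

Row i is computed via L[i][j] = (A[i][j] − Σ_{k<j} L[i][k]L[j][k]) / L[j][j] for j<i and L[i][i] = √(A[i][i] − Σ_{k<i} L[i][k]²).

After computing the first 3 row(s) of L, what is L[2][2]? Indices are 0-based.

L[2][2] = 1

Step 1: L[0][0] = √(16) = 4.
  L[1][0] = (-4) / L[0][0] = -1.
Step 2: L[1][1] = √(1) = 1.
  L[2][0] = (-8) / L[0][0] = -2.
  L[2][1] = (-1) / L[1][1] = -1.
Step 3: L[2][2] = √(1) = 1.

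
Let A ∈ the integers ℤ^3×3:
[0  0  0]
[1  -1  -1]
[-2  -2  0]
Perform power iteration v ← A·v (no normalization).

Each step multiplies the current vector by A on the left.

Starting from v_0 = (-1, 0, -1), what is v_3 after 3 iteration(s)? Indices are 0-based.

v_0 = (-1, 0, -1).
v_1 = A·v_0 = (0, 0, 2).
v_2 = A·v_1 = (0, -2, 0).
v_3 = A·v_2 = (0, 2, 4).

v_3 = (0, 2, 4)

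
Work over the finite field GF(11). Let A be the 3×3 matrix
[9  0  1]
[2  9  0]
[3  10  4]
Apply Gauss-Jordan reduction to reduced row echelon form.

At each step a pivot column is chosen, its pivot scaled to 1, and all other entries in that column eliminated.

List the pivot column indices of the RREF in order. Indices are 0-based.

pivot columns: 0, 1, 2

step 1: normalize row 0 (÷9) = (1, 0, 5)
  row 1: subtract 2×row0 = (0, 9, 1)
  row 2: subtract 3×row0 = (0, 10, 0)
step 2: normalize row 1 (÷9) = (0, 1, 5)
  row 2: subtract 10×row1 = (0, 0, 5)
step 3: normalize row 2 (÷5) = (0, 0, 1)
  row 0: subtract 5×row2 = (1, 0, 0)
  row 1: subtract 5×row2 = (0, 1, 0)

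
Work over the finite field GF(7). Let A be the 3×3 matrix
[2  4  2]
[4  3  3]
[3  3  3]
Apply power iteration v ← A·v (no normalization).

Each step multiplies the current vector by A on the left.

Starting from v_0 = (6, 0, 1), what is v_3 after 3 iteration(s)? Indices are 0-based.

v_3 = (2, 1, 5)

v_0 = (6, 0, 1).
v_1 = A·v_0 = (0, 6, 0).
v_2 = A·v_1 = (3, 4, 4).
v_3 = A·v_2 = (2, 1, 5).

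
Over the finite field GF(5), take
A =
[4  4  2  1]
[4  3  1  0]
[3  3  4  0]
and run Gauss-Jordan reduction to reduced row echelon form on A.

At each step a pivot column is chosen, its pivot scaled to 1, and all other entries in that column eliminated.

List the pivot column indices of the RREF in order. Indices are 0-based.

pivot(0,0)=4: scale R0 → (1, 1, 3, 4)
  clear (1,0): R1 −= (4)R0 → (0, 4, 4, 4)
  clear (2,0): R2 −= (3)R0 → (0, 0, 0, 3)
pivot(1,1)=4: scale R1 → (0, 1, 1, 1)
  clear (0,1): R0 −= (1)R1 → (1, 0, 2, 3)
col 2: no nonzero at/below row 2; advance.
pivot(2,3)=3: scale R2 → (0, 0, 0, 1)
  clear (0,3): R0 −= (3)R2 → (1, 0, 2, 0)
  clear (1,3): R1 −= (1)R2 → (0, 1, 1, 0)

pivot columns: 0, 1, 3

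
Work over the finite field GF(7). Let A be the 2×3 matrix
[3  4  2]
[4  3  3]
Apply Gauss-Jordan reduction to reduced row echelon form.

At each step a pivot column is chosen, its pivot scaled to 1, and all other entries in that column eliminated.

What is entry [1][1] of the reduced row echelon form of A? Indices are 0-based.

pivot(0,0)=3: scale R0 → (1, 6, 3)
  clear (1,0): R1 −= (4)R0 → (0, 0, 5)
col 1: no nonzero at/below row 1; advance.
pivot(1,2)=5: scale R1 → (0, 0, 1)
  clear (0,2): R0 −= (3)R1 → (1, 6, 0)

M[1][1] = 0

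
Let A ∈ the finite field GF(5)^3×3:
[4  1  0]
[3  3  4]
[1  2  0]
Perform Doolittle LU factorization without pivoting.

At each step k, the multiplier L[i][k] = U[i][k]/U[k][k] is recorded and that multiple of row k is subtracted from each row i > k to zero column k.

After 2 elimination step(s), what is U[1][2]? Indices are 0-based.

U[1][2] = 4

Step 1: pivot at (0,0) is 4.
  row1 ← row1 − (2)·row0  ⇒  L[1][0]=2, U row1=(0, 1, 4)
  row2 ← row2 − (4)·row0  ⇒  L[2][0]=4, U row2=(0, 3, 0)
Step 2: pivot at (1,1) is 1.
  row2 ← row2 − (3)·row1  ⇒  L[2][1]=3, U row2=(0, 0, 3)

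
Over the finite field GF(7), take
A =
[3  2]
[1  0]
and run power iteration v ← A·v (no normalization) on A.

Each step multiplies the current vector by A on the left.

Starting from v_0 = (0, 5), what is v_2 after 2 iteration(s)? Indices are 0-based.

v_0 = (0, 5).
v_1 = A·v_0 = (3, 0).
v_2 = A·v_1 = (2, 3).

v_2 = (2, 3)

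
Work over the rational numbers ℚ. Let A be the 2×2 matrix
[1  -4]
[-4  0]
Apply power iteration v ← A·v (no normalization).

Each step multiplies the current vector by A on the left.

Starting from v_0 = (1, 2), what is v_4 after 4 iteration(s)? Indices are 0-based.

v_0 = (1, 2).
v_1 = A·v_0 = (-7, -4).
v_2 = A·v_1 = (9, 28).
v_3 = A·v_2 = (-103, -36).
v_4 = A·v_3 = (41, 412).

v_4 = (41, 412)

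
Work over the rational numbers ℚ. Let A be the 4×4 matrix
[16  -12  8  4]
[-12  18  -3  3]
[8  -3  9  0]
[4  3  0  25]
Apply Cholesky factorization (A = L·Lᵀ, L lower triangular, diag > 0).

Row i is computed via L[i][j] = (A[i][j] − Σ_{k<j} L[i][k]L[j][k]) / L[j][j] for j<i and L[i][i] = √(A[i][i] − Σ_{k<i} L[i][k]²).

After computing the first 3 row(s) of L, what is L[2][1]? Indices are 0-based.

Step 1: L[0][0] = √(16) = 4.
  L[1][0] = (-12) / L[0][0] = -3.
Step 2: L[1][1] = √(9) = 3.
  L[2][0] = (8) / L[0][0] = 2.
  L[2][1] = (3) / L[1][1] = 1.
Step 3: L[2][2] = √(4) = 2.

L[2][1] = 1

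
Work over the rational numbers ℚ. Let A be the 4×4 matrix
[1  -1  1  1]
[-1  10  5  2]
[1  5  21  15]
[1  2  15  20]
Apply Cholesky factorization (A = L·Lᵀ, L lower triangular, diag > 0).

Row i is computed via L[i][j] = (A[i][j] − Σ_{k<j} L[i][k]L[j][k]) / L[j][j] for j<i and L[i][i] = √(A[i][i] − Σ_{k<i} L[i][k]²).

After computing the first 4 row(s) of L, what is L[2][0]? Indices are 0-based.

Step 1: L[0][0] = √(1) = 1.
  L[1][0] = (-1) / L[0][0] = -1.
Step 2: L[1][1] = √(9) = 3.
  L[2][0] = (1) / L[0][0] = 1.
  L[2][1] = (6) / L[1][1] = 2.
Step 3: L[2][2] = √(16) = 4.
  L[3][0] = (1) / L[0][0] = 1.
  L[3][1] = (3) / L[1][1] = 1.
  L[3][2] = (12) / L[2][2] = 3.
Step 4: L[3][3] = √(9) = 3.

L[2][0] = 1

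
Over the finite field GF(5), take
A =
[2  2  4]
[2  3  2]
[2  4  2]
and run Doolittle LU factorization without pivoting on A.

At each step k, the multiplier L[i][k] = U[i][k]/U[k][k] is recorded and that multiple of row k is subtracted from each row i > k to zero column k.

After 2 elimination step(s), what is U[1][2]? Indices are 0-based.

Step 1: pivot at (0,0) is 2.
  row1 ← row1 − (1)·row0  ⇒  L[1][0]=1, U row1=(0, 1, 3)
  row2 ← row2 − (1)·row0  ⇒  L[2][0]=1, U row2=(0, 2, 3)
Step 2: pivot at (1,1) is 1.
  row2 ← row2 − (2)·row1  ⇒  L[2][1]=2, U row2=(0, 0, 2)

U[1][2] = 3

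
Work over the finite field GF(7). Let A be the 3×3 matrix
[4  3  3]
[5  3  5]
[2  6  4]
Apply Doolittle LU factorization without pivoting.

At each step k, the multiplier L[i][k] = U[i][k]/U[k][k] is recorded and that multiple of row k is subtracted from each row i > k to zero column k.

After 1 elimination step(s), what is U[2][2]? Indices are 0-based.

U[2][2] = 6

k=0: U[0][0]=4
  eliminate (1,0): mult=3, new row 1: (0, 1, 3); set L[1][0]=3
  eliminate (2,0): mult=4, new row 2: (0, 1, 6); set L[2][0]=4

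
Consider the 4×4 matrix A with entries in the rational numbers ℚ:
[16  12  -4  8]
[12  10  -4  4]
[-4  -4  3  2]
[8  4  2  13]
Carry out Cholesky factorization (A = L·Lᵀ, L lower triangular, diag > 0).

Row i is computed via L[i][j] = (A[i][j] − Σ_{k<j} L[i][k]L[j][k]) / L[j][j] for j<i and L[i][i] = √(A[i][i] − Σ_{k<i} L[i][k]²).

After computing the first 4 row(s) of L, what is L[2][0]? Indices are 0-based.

Step 1: L[0][0] = √(16) = 4.
  L[1][0] = (12) / L[0][0] = 3.
Step 2: L[1][1] = √(1) = 1.
  L[2][0] = (-4) / L[0][0] = -1.
  L[2][1] = (-1) / L[1][1] = -1.
Step 3: L[2][2] = √(1) = 1.
  L[3][0] = (8) / L[0][0] = 2.
  L[3][1] = (-2) / L[1][1] = -2.
  L[3][2] = (2) / L[2][2] = 2.
Step 4: L[3][3] = √(1) = 1.

L[2][0] = -1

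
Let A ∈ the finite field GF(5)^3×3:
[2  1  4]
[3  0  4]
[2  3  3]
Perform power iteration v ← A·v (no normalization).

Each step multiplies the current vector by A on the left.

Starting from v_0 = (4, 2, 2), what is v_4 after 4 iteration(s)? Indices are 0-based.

v_4 = (0, 3, 2)

v_0 = (4, 2, 2).
v_1 = A·v_0 = (3, 0, 0).
v_2 = A·v_1 = (1, 4, 1).
v_3 = A·v_2 = (0, 2, 2).
v_4 = A·v_3 = (0, 3, 2).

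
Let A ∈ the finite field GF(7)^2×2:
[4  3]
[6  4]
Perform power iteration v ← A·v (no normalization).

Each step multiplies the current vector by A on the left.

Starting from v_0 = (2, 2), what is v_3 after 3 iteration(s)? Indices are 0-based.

v_0 = (2, 2).
v_1 = A·v_0 = (0, 6).
v_2 = A·v_1 = (4, 3).
v_3 = A·v_2 = (4, 1).

v_3 = (4, 1)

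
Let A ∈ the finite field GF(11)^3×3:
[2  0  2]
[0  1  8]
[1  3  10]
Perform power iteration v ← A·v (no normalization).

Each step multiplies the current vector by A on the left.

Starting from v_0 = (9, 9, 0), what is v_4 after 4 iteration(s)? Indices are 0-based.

v_0 = (9, 9, 0).
v_1 = A·v_0 = (7, 9, 3).
v_2 = A·v_1 = (9, 0, 9).
v_3 = A·v_2 = (3, 6, 0).
v_4 = A·v_3 = (6, 6, 10).

v_4 = (6, 6, 10)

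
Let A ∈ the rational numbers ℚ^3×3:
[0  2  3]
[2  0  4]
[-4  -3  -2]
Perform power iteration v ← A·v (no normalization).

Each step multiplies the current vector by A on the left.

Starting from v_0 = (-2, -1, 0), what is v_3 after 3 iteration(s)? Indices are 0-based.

v_0 = (-2, -1, 0).
v_1 = A·v_0 = (-2, -4, 11).
v_2 = A·v_1 = (25, 40, -2).
v_3 = A·v_2 = (74, 42, -216).

v_3 = (74, 42, -216)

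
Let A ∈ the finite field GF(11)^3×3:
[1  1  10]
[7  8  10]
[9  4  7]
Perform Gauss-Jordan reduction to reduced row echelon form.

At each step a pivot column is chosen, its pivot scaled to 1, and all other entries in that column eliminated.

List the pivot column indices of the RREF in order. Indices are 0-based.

pivot columns: 0, 1, 2

[1] R0 /= 1  ⇒  (1, 1, 10)
     R1 -= 7·R0  ⇒  (0, 1, 6)
     R2 -= 9·R0  ⇒  (0, 6, 5)
[2] R1 /= 1  ⇒  (0, 1, 6)
     R0 -= 1·R1  ⇒  (1, 0, 4)
     R2 -= 6·R1  ⇒  (0, 0, 2)
[3] R2 /= 2  ⇒  (0, 0, 1)
     R0 -= 4·R2  ⇒  (1, 0, 0)
     R1 -= 6·R2  ⇒  (0, 1, 0)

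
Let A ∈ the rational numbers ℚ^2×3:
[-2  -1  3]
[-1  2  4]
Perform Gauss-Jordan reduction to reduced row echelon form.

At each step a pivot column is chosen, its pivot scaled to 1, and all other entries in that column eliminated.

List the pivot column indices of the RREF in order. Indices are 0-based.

[1] R0 /= -2  ⇒  (1, 1/2, -3/2)
     R1 -= -1·R0  ⇒  (0, 5/2, 5/2)
[2] R1 /= 5/2  ⇒  (0, 1, 1)
     R0 -= 1/2·R1  ⇒  (1, 0, -2)

pivot columns: 0, 1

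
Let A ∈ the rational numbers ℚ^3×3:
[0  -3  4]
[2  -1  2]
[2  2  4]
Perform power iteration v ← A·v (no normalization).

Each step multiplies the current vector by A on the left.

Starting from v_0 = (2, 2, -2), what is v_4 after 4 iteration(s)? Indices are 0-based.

v_0 = (2, 2, -2).
v_1 = A·v_0 = (-14, -2, 0).
v_2 = A·v_1 = (6, -26, -32).
v_3 = A·v_2 = (-50, -26, -168).
v_4 = A·v_3 = (-594, -410, -824).

v_4 = (-594, -410, -824)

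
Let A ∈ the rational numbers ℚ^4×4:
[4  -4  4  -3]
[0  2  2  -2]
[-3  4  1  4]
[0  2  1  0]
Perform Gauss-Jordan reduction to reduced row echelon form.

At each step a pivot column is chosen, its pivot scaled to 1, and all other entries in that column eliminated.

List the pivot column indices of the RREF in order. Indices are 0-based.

step 1: normalize row 0 (÷4) = (1, -1, 1, -3/4)
  row 2: subtract -3×row0 = (0, 1, 4, 7/4)
step 2: normalize row 1 (÷2) = (0, 1, 1, -1)
  row 0: subtract -1×row1 = (1, 0, 2, -7/4)
  row 2: subtract 1×row1 = (0, 0, 3, 11/4)
  row 3: subtract 2×row1 = (0, 0, -1, 2)
step 3: normalize row 2 (÷3) = (0, 0, 1, 11/12)
  row 0: subtract 2×row2 = (1, 0, 0, -43/12)
  row 1: subtract 1×row2 = (0, 1, 0, -23/12)
  row 3: subtract -1×row2 = (0, 0, 0, 35/12)
step 4: normalize row 3 (÷35/12) = (0, 0, 0, 1)
  row 0: subtract -43/12×row3 = (1, 0, 0, 0)
  row 1: subtract -23/12×row3 = (0, 1, 0, 0)
  row 2: subtract 11/12×row3 = (0, 0, 1, 0)

pivot columns: 0, 1, 2, 3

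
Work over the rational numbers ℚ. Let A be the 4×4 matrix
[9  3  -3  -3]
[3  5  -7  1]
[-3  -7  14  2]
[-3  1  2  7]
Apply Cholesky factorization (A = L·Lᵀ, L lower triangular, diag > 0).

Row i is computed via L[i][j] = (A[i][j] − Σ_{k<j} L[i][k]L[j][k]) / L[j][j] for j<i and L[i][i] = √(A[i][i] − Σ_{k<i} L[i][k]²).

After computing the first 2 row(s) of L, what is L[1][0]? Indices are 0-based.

Step 1: L[0][0] = √(9) = 3.
  L[1][0] = (3) / L[0][0] = 1.
Step 2: L[1][1] = √(4) = 2.

L[1][0] = 1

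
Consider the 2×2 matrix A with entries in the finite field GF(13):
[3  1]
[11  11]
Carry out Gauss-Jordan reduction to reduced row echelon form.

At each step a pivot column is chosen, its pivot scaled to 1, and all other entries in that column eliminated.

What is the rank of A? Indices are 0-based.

rank = 2

step 1: normalize row 0 (÷3) = (1, 9)
  row 1: subtract 11×row0 = (0, 3)
step 2: normalize row 1 (÷3) = (0, 1)
  row 0: subtract 9×row1 = (1, 0)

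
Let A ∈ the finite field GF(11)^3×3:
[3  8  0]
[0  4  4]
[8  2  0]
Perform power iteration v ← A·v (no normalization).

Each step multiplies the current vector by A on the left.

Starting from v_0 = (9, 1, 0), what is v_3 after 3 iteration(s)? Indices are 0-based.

v_0 = (9, 1, 0).
v_1 = A·v_0 = (2, 4, 8).
v_2 = A·v_1 = (5, 4, 2).
v_3 = A·v_2 = (3, 2, 4).

v_3 = (3, 2, 4)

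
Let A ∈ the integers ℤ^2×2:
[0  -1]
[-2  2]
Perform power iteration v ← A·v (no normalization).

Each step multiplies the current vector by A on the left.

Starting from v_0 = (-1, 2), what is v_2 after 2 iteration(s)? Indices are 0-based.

v_0 = (-1, 2).
v_1 = A·v_0 = (-2, 6).
v_2 = A·v_1 = (-6, 16).

v_2 = (-6, 16)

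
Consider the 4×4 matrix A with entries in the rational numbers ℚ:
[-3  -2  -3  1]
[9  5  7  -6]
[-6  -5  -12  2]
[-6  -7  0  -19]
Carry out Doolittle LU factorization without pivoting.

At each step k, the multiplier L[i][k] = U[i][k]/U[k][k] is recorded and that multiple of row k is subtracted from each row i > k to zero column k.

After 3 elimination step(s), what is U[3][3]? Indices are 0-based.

U[3][3] = -3

[col 0] pivot -3
  R1 -= -3*R0 → (0, -1, -2, -3)  (L[1][0] := -3)
  R2 -= 2*R0 → (0, -1, -6, 0)  (L[2][0] := 2)
  R3 -= 2*R0 → (0, -3, 6, -21)  (L[3][0] := 2)
[col 1] pivot -1
  R2 -= 1*R1 → (0, 0, -4, 3)  (L[2][1] := 1)
  R3 -= 3*R1 → (0, 0, 12, -12)  (L[3][1] := 3)
[col 2] pivot -4
  R3 -= -3*R2 → (0, 0, 0, -3)  (L[3][2] := -3)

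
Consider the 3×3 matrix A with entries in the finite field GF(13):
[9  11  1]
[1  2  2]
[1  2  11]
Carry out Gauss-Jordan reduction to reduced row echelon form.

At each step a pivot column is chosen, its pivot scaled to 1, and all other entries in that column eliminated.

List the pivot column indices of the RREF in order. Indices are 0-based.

[1] R0 /= 9  ⇒  (1, 7, 3)
     R1 -= 1·R0  ⇒  (0, 8, 12)
     R2 -= 1·R0  ⇒  (0, 8, 8)
[2] R1 /= 8  ⇒  (0, 1, 8)
     R0 -= 7·R1  ⇒  (1, 0, 12)
     R2 -= 8·R1  ⇒  (0, 0, 9)
[3] R2 /= 9  ⇒  (0, 0, 1)
     R0 -= 12·R2  ⇒  (1, 0, 0)
     R1 -= 8·R2  ⇒  (0, 1, 0)

pivot columns: 0, 1, 2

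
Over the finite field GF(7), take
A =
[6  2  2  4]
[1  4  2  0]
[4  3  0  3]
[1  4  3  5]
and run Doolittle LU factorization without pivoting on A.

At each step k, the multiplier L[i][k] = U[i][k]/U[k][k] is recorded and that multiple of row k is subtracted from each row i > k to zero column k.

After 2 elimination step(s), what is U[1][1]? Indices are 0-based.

U[1][1] = 6

k=0: U[0][0]=6
  eliminate (1,0): mult=6, new row 1: (0, 6, 4, 4); set L[1][0]=6
  eliminate (2,0): mult=3, new row 2: (0, 4, 1, 5); set L[2][0]=3
  eliminate (3,0): mult=6, new row 3: (0, 6, 5, 2); set L[3][0]=6
k=1: U[1][1]=6
  eliminate (2,1): mult=3, new row 2: (0, 0, 3, 0); set L[2][1]=3
  eliminate (3,1): mult=1, new row 3: (0, 0, 1, 5); set L[3][1]=1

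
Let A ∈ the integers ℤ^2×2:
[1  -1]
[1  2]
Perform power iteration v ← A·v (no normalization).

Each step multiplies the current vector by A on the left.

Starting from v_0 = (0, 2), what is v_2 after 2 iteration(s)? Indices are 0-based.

v_0 = (0, 2).
v_1 = A·v_0 = (-2, 4).
v_2 = A·v_1 = (-6, 6).

v_2 = (-6, 6)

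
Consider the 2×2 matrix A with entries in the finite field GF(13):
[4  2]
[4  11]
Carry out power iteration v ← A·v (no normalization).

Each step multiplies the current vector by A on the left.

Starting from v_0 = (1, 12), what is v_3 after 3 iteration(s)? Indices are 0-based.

v_3 = (7, 10)

v_0 = (1, 12).
v_1 = A·v_0 = (2, 6).
v_2 = A·v_1 = (7, 9).
v_3 = A·v_2 = (7, 10).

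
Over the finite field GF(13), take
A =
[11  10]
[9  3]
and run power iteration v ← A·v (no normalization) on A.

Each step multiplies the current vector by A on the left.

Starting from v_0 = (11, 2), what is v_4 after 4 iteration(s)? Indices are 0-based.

v_4 = (9, 6)

v_0 = (11, 2).
v_1 = A·v_0 = (11, 1).
v_2 = A·v_1 = (1, 11).
v_3 = A·v_2 = (4, 3).
v_4 = A·v_3 = (9, 6).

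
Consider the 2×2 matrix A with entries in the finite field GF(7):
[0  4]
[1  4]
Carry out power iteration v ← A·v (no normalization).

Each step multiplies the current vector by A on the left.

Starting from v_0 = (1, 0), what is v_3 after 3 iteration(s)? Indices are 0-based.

v_0 = (1, 0).
v_1 = A·v_0 = (0, 1).
v_2 = A·v_1 = (4, 4).
v_3 = A·v_2 = (2, 6).

v_3 = (2, 6)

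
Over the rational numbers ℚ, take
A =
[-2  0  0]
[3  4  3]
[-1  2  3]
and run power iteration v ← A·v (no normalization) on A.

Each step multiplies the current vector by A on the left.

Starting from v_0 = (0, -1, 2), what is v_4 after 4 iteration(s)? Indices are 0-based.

v_4 = (0, 776, 520)

v_0 = (0, -1, 2).
v_1 = A·v_0 = (0, 2, 4).
v_2 = A·v_1 = (0, 20, 16).
v_3 = A·v_2 = (0, 128, 88).
v_4 = A·v_3 = (0, 776, 520).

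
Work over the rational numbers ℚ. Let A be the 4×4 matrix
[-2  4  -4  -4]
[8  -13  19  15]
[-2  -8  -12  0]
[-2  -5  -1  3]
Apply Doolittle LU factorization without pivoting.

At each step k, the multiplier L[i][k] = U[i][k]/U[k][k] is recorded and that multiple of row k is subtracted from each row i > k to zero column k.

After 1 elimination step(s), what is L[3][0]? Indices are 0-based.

Step 1: pivot at (0,0) is -2.
  row1 ← row1 − (-4)·row0  ⇒  L[1][0]=-4, U row1=(0, 3, 3, -1)
  row2 ← row2 − (1)·row0  ⇒  L[2][0]=1, U row2=(0, -12, -8, 4)
  row3 ← row3 − (1)·row0  ⇒  L[3][0]=1, U row3=(0, -9, 3, 7)

L[3][0] = 1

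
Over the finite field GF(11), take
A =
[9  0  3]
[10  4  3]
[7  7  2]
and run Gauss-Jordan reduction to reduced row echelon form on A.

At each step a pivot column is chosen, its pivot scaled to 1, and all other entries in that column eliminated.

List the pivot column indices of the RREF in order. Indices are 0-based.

[1] R0 /= 9  ⇒  (1, 0, 4)
     R1 -= 10·R0  ⇒  (0, 4, 7)
     R2 -= 7·R0  ⇒  (0, 7, 7)
[2] R1 /= 4  ⇒  (0, 1, 10)
     R2 -= 7·R1  ⇒  (0, 0, 3)
[3] R2 /= 3  ⇒  (0, 0, 1)
     R0 -= 4·R2  ⇒  (1, 0, 0)
     R1 -= 10·R2  ⇒  (0, 1, 0)

pivot columns: 0, 1, 2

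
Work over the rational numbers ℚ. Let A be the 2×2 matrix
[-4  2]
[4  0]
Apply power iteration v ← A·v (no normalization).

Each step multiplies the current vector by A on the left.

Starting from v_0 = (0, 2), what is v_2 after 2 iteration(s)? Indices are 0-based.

v_2 = (-16, 16)

v_0 = (0, 2).
v_1 = A·v_0 = (4, 0).
v_2 = A·v_1 = (-16, 16).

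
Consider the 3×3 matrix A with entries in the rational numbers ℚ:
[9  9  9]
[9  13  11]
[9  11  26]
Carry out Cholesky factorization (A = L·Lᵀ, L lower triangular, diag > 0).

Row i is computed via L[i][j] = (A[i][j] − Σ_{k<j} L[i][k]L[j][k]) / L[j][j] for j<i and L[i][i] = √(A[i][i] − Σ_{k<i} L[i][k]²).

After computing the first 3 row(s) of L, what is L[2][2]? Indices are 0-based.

L[2][2] = 4

Step 1: L[0][0] = √(9) = 3.
  L[1][0] = (9) / L[0][0] = 3.
Step 2: L[1][1] = √(4) = 2.
  L[2][0] = (9) / L[0][0] = 3.
  L[2][1] = (2) / L[1][1] = 1.
Step 3: L[2][2] = √(16) = 4.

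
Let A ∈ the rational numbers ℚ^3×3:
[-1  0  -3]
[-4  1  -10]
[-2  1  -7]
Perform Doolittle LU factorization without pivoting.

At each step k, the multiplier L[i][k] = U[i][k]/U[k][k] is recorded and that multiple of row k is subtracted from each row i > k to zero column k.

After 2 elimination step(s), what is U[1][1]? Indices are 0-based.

Step 1: pivot at (0,0) is -1.
  row1 ← row1 − (4)·row0  ⇒  L[1][0]=4, U row1=(0, 1, 2)
  row2 ← row2 − (2)·row0  ⇒  L[2][0]=2, U row2=(0, 1, -1)
Step 2: pivot at (1,1) is 1.
  row2 ← row2 − (1)·row1  ⇒  L[2][1]=1, U row2=(0, 0, -3)

U[1][1] = 1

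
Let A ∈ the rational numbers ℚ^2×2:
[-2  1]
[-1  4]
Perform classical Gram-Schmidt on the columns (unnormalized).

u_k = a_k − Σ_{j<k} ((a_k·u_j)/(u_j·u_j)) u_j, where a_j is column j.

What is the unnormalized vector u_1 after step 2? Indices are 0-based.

Step 1: u_0 = a_0 = (-2, -1).
Step 2: u_1 = a_1 − (-6/5)·u_0 = (-7/5, 14/5).

u_1 = (-7/5, 14/5)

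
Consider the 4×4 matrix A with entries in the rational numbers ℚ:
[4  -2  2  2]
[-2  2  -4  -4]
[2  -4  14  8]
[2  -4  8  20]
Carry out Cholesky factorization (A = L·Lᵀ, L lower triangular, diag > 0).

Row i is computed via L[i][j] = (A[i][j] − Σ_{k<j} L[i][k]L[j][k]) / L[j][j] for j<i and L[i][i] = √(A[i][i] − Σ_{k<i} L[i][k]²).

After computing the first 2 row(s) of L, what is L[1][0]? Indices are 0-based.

Step 1: L[0][0] = √(4) = 2.
  L[1][0] = (-2) / L[0][0] = -1.
Step 2: L[1][1] = √(1) = 1.

L[1][0] = -1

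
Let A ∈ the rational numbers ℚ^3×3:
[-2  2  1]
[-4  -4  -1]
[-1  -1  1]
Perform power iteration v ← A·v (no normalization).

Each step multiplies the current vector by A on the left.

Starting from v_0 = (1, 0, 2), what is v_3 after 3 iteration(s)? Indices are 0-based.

v_3 = (75, -55, -5)

v_0 = (1, 0, 2).
v_1 = A·v_0 = (0, -6, 1).
v_2 = A·v_1 = (-11, 23, 7).
v_3 = A·v_2 = (75, -55, -5).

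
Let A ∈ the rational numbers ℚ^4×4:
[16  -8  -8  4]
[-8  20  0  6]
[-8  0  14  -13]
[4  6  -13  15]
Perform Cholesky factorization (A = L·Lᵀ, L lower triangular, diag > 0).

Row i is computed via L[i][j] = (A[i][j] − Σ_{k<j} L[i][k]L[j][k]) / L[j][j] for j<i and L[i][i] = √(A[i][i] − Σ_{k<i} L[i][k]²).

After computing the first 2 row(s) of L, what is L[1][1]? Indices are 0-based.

Step 1: L[0][0] = √(16) = 4.
  L[1][0] = (-8) / L[0][0] = -2.
Step 2: L[1][1] = √(16) = 4.

L[1][1] = 4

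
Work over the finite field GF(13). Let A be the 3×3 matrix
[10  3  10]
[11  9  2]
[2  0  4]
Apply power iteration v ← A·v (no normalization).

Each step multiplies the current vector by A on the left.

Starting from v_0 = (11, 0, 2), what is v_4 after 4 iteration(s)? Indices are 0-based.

v_4 = (9, 7, 1)

v_0 = (11, 0, 2).
v_1 = A·v_0 = (0, 8, 4).
v_2 = A·v_1 = (12, 2, 3).
v_3 = A·v_2 = (0, 0, 10).
v_4 = A·v_3 = (9, 7, 1).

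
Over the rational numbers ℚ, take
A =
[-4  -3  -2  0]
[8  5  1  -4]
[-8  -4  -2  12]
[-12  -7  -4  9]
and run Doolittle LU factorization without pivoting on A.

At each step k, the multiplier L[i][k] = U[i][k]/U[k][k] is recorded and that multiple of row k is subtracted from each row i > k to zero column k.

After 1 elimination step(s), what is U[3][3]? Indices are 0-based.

U[3][3] = 9

Step 1: pivot at (0,0) is -4.
  row1 ← row1 − (-2)·row0  ⇒  L[1][0]=-2, U row1=(0, -1, -3, -4)
  row2 ← row2 − (2)·row0  ⇒  L[2][0]=2, U row2=(0, 2, 2, 12)
  row3 ← row3 − (3)·row0  ⇒  L[3][0]=3, U row3=(0, 2, 2, 9)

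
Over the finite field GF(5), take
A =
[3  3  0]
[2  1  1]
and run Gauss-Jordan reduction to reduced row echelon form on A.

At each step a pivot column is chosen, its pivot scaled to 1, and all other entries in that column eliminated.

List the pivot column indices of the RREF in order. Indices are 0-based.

pivot(0,0)=3: scale R0 → (1, 1, 0)
  clear (1,0): R1 −= (2)R0 → (0, 4, 1)
pivot(1,1)=4: scale R1 → (0, 1, 4)
  clear (0,1): R0 −= (1)R1 → (1, 0, 1)

pivot columns: 0, 1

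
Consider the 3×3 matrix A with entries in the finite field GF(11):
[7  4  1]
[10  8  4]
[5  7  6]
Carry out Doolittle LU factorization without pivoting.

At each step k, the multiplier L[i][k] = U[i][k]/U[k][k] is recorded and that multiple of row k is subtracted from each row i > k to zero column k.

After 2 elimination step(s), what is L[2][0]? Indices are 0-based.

k=0: U[0][0]=7
  eliminate (1,0): mult=3, new row 1: (0, 7, 1); set L[1][0]=3
  eliminate (2,0): mult=7, new row 2: (0, 1, 10); set L[2][0]=7
k=1: U[1][1]=7
  eliminate (2,1): mult=8, new row 2: (0, 0, 2); set L[2][1]=8

L[2][0] = 7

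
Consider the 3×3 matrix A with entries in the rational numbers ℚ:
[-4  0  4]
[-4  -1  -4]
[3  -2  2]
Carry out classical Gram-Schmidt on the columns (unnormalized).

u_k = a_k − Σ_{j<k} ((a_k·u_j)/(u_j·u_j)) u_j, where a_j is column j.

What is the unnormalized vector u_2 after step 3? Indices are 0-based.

Step 1: u_0 = a_0 = (-4, -4, 3).
Step 2: u_1 = a_1 − (-2/41)·u_0 = (-8/41, -49/41, -76/41).
Step 3: u_2 = a_2 − (6/41)·u_0 − (4/67)·u_1 = (308/67, -224/67, 112/67).

u_2 = (308/67, -224/67, 112/67)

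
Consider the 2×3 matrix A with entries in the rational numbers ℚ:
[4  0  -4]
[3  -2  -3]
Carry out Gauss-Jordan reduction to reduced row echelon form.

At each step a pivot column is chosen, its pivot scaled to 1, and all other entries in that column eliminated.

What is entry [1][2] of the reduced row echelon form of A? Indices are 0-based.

M[1][2] = 0

[1] R0 /= 4  ⇒  (1, 0, -1)
     R1 -= 3·R0  ⇒  (0, -2, 0)
[2] R1 /= -2  ⇒  (0, 1, 0)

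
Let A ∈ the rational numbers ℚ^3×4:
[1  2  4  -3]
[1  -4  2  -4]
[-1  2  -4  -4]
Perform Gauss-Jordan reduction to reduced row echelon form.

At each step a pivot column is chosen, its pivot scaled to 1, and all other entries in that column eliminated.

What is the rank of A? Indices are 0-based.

rank = 3

step 1: normalize row 0 (÷1) = (1, 2, 4, -3)
  row 1: subtract 1×row0 = (0, -6, -2, -1)
  row 2: subtract -1×row0 = (0, 4, 0, -7)
step 2: normalize row 1 (÷-6) = (0, 1, 1/3, 1/6)
  row 0: subtract 2×row1 = (1, 0, 10/3, -10/3)
  row 2: subtract 4×row1 = (0, 0, -4/3, -23/3)
step 3: normalize row 2 (÷-4/3) = (0, 0, 1, 23/4)
  row 0: subtract 10/3×row2 = (1, 0, 0, -45/2)
  row 1: subtract 1/3×row2 = (0, 1, 0, -7/4)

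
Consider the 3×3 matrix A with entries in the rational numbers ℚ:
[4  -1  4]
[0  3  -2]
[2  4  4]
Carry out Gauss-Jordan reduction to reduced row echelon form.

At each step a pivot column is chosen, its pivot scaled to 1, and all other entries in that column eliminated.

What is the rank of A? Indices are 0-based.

rank = 3

[1] R0 /= 4  ⇒  (1, -1/4, 1)
     R2 -= 2·R0  ⇒  (0, 9/2, 2)
[2] R1 /= 3  ⇒  (0, 1, -2/3)
     R0 -= -1/4·R1  ⇒  (1, 0, 5/6)
     R2 -= 9/2·R1  ⇒  (0, 0, 5)
[3] R2 /= 5  ⇒  (0, 0, 1)
     R0 -= 5/6·R2  ⇒  (1, 0, 0)
     R1 -= -2/3·R2  ⇒  (0, 1, 0)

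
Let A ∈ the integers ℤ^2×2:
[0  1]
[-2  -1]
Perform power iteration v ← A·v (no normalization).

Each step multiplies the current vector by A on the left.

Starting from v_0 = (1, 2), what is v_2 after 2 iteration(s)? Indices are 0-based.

v_2 = (-4, 0)

v_0 = (1, 2).
v_1 = A·v_0 = (2, -4).
v_2 = A·v_1 = (-4, 0).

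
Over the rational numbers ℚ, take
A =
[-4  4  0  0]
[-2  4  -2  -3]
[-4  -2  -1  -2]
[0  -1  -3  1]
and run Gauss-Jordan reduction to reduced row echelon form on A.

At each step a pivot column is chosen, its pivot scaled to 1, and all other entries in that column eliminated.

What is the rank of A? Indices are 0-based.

rank = 4

pivot(0,0)=-4: scale R0 → (1, -1, 0, 0)
  clear (1,0): R1 −= (-2)R0 → (0, 2, -2, -3)
  clear (2,0): R2 −= (-4)R0 → (0, -6, -1, -2)
pivot(1,1)=2: scale R1 → (0, 1, -1, -3/2)
  clear (0,1): R0 −= (-1)R1 → (1, 0, -1, -3/2)
  clear (2,1): R2 −= (-6)R1 → (0, 0, -7, -11)
  clear (3,1): R3 −= (-1)R1 → (0, 0, -4, -1/2)
pivot(2,2)=-7: scale R2 → (0, 0, 1, 11/7)
  clear (0,2): R0 −= (-1)R2 → (1, 0, 0, 1/14)
  clear (1,2): R1 −= (-1)R2 → (0, 1, 0, 1/14)
  clear (3,2): R3 −= (-4)R2 → (0, 0, 0, 81/14)
pivot(3,3)=81/14: scale R3 → (0, 0, 0, 1)
  clear (0,3): R0 −= (1/14)R3 → (1, 0, 0, 0)
  clear (1,3): R1 −= (1/14)R3 → (0, 1, 0, 0)
  clear (2,3): R2 −= (11/7)R3 → (0, 0, 1, 0)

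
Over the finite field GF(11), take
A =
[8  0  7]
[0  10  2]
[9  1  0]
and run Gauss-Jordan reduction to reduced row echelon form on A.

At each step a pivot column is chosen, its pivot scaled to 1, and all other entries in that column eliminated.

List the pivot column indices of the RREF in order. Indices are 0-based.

pivot(0,0)=8: scale R0 → (1, 0, 5)
  clear (2,0): R2 −= (9)R0 → (0, 1, 10)
pivot(1,1)=10: scale R1 → (0, 1, 9)
  clear (2,1): R2 −= (1)R1 → (0, 0, 1)
pivot(2,2)=1: scale R2 → (0, 0, 1)
  clear (0,2): R0 −= (5)R2 → (1, 0, 0)
  clear (1,2): R1 −= (9)R2 → (0, 1, 0)

pivot columns: 0, 1, 2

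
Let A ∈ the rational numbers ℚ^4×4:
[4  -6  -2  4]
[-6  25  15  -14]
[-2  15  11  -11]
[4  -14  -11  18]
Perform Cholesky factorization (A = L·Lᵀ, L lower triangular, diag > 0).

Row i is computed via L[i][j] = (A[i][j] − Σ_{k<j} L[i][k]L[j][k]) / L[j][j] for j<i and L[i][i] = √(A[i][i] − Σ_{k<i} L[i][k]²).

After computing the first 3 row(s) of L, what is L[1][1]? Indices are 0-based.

L[1][1] = 4

Step 1: L[0][0] = √(4) = 2.
  L[1][0] = (-6) / L[0][0] = -3.
Step 2: L[1][1] = √(16) = 4.
  L[2][0] = (-2) / L[0][0] = -1.
  L[2][1] = (12) / L[1][1] = 3.
Step 3: L[2][2] = √(1) = 1.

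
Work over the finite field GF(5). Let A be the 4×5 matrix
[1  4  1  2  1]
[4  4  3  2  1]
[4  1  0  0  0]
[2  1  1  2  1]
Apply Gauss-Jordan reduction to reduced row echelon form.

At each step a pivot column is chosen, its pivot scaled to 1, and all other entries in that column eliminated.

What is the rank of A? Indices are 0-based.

[1] R0 /= 1  ⇒  (1, 4, 1, 2, 1)
     R1 -= 4·R0  ⇒  (0, 3, 4, 4, 2)
     R2 -= 4·R0  ⇒  (0, 0, 1, 2, 1)
     R3 -= 2·R0  ⇒  (0, 3, 4, 3, 4)
[2] R1 /= 3  ⇒  (0, 1, 3, 3, 4)
     R0 -= 4·R1  ⇒  (1, 0, 4, 0, 0)
     R3 -= 3·R1  ⇒  (0, 0, 0, 4, 2)
[3] R2 /= 1  ⇒  (0, 0, 1, 2, 1)
     R0 -= 4·R2  ⇒  (1, 0, 0, 2, 1)
     R1 -= 3·R2  ⇒  (0, 1, 0, 2, 1)
[4] R3 /= 4  ⇒  (0, 0, 0, 1, 3)
     R0 -= 2·R3  ⇒  (1, 0, 0, 0, 0)
     R1 -= 2·R3  ⇒  (0, 1, 0, 0, 0)
     R2 -= 2·R3  ⇒  (0, 0, 1, 0, 0)

rank = 4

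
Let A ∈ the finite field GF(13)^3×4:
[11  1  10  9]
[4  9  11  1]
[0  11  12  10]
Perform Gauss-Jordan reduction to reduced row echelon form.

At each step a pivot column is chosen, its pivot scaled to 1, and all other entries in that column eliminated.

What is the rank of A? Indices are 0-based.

rank = 3

[1] R0 /= 11  ⇒  (1, 6, 8, 2)
     R1 -= 4·R0  ⇒  (0, 11, 5, 6)
[2] R1 /= 11  ⇒  (0, 1, 4, 10)
     R0 -= 6·R1  ⇒  (1, 0, 10, 7)
     R2 -= 11·R1  ⇒  (0, 0, 7, 4)
[3] R2 /= 7  ⇒  (0, 0, 1, 8)
     R0 -= 10·R2  ⇒  (1, 0, 0, 5)
     R1 -= 4·R2  ⇒  (0, 1, 0, 4)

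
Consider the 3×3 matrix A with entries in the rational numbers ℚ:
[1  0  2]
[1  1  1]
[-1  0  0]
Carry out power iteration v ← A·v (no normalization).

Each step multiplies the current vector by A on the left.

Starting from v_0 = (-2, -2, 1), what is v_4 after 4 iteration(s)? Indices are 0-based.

v_4 = (-4, 3, -4)

v_0 = (-2, -2, 1).
v_1 = A·v_0 = (0, -3, 2).
v_2 = A·v_1 = (4, -1, 0).
v_3 = A·v_2 = (4, 3, -4).
v_4 = A·v_3 = (-4, 3, -4).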